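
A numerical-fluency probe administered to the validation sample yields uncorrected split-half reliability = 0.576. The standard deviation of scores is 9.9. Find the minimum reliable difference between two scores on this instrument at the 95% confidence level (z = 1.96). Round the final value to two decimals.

14.23

r_full = 2·0.576 / (1 + 0.576) ≈ 0.7310
SEM = 9.9000·√(1 − 0.7310) ≈ 5.1350
Standard error of the difference = 5.1350·√2 ≈ 7.2620
Smallest detectable difference = 1.96·7.2620 ≈ 14.2335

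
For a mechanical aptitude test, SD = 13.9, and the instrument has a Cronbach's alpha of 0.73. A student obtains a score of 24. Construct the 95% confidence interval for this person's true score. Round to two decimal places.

SEM = 13.900*√(1 − 0.730) ≈ 7.223
Half-width = 1.96*7.223 ≈ 14.156
Interval: (9.844, 38.156)

[9.84, 38.16]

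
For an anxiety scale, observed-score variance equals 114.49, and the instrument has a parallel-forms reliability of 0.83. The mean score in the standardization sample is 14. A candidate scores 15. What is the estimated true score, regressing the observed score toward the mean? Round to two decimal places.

Estimated true score = 0.830·15 + (1 − 0.830)·14 ≃ 14.830

14.83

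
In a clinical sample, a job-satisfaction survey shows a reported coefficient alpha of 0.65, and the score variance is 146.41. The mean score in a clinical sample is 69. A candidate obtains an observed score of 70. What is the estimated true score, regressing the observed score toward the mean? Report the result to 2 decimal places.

69.65

T̂ = 0.6500(70) + 0.3500(69) ≈ 69.6500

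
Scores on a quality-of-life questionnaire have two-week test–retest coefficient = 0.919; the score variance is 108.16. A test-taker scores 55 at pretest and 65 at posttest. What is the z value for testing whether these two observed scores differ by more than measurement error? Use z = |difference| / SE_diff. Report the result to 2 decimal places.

2.39

σ = 108.16^(1/2) = 10.4000
The standard error of measurement is 10.4000*√(1 − 0.9190) ≈ 10.4000*0.2846 ≈ 2.9599.
SE_diff = SEM * √2 ≈ 2.9599 * 1.4142 ≈ 4.1859
z = 10 / 4.1859 ≈ 2.3890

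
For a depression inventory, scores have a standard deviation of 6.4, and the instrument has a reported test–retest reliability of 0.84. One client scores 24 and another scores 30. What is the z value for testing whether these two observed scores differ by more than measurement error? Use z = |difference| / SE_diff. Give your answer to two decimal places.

The standard error of measurement is 6.4000·√(1 − 0.8400) ≈ 6.4000·0.4000 ≈ 2.5600.
Standard error of the difference = 2.5600·√2 ≈ 3.6204
z = |24 − 30| / 3.6204 = 6 / 3.6204 ≈ 1.6573

1.66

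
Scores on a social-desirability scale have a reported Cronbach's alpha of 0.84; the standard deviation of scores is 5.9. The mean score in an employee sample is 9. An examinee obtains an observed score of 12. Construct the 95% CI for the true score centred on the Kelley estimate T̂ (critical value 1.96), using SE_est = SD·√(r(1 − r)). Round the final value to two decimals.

[7.28, 15.76]

T̂ = r·X + (1 − r)·M = 0.840·12 + 0.160·9 = 10.080 + 1.440 ≈ 11.520
SE_est = 5.900·√[r(1 − r)] ≈ 2.163
CI = 11.520 ± 1.96 · 2.163 → [7.281, 15.759]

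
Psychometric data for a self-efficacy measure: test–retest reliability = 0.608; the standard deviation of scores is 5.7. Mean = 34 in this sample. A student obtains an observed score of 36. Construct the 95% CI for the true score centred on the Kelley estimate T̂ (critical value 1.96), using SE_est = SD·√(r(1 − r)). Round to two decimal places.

[29.76, 40.67]

T̂ = r·X + (1 − r)·M = 0.608·36 + 0.392·34 = 21.888 + 13.328 ≈ 35.216
SE_est = SD · √(r(1 − r)) = 5.700 · √0.238 ≈ 5.700 · 0.488 ≈ 2.783
CI = 35.216 ± 1.96 · 2.783 → [29.762, 40.670]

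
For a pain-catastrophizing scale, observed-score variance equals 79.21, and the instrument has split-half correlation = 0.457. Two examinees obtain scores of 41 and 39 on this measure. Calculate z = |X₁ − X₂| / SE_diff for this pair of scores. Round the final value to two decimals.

σ = 79.21^(1/2) = 8.9000
Full-length reliability (Spearman-Brown) = 2(0.457)/(1+0.457) ≃ 0.6273
SEM = 8.9000 × √(1 − 0.6273) = 8.9000 × √0.3727 ≃ 8.9000 × 0.6105 ≃ 5.4333
SE_diff = SEM × √2 ≃ 5.4333 × 1.4142 ≃ 7.6838
z = 2 / 7.6838 ≃ 0.2603

0.26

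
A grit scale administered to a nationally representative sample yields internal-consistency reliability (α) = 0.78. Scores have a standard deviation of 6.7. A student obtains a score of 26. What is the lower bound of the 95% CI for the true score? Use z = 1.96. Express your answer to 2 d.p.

SEM = 6.7000 × √(1 − 0.7800) = 6.7000 × √0.2200 ≃ 6.7000 × 0.4690 ≃ 3.1426
Half-width = 1.96×3.1426 ≃ 6.1595
Lower bound: 26 − 6.1595 = 19.8405

19.84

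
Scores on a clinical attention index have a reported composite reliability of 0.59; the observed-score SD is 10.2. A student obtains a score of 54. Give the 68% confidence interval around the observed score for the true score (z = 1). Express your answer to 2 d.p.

SEM = 10.2000·√(1 − 0.5900) ≃ 6.5312
Margin = 1 · 6.5312 ≃ 6.5312
68% CI: 54 ± 6.5312 = [47.4688, 60.5312]

[47.47, 60.53]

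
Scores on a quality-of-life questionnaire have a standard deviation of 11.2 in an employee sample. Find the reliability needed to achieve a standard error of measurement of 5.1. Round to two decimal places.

Required reliability = 1 − (SEM/SD)² = 1 − 0.207 ≈ 0.793

0.79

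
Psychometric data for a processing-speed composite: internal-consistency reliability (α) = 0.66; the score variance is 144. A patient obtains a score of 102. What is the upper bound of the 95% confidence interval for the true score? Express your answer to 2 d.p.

SD = √144 ≃ 12.00000
SEM = 12.00000 · √(1 − 0.66000) = 12.00000 · √0.34000 ≃ 12.00000 · 0.58310 ≃ 6.99714
1.96 · SEM ≃ 13.71440
Upper limit = 102 + 13.71440 ≃ 115.71440

115.71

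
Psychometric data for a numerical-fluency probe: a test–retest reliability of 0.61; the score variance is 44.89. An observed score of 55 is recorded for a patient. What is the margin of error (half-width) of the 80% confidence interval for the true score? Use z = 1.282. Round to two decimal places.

SD = √44.89 ≃ 6.70000
SEM = 6.70000·√(1 − 0.61000) ≃ 4.18415
Margin = 1.282 · 4.18415 ≃ 5.36408

5.36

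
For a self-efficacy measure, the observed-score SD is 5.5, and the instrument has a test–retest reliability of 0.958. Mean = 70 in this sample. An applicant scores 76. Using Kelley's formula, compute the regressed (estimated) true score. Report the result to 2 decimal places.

75.75

Estimated true score = 0.9580*76 + (1 − 0.9580)*70 ≈ 75.7480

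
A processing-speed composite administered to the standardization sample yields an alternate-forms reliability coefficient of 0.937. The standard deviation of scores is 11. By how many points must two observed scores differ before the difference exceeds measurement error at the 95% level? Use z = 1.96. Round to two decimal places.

7.65

The standard error of measurement is 11.0000×√(1 − 0.9370) ≈ 11.0000×0.2510 ≈ 2.7610.
SE_diff = SEM × √2 ≈ 2.7610 × 1.4142 ≈ 3.9046
Minimum reliable difference = 1.96 × SE_diff ≈ 1.96 × 3.9046 ≈ 7.6530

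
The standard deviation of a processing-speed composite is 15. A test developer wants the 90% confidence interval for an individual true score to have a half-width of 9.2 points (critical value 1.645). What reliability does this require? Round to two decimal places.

0.86

SEM needed = half-width / z = 9.2/1.645 ≃ 5.593
Required reliability = 1 − (SEM/SD)² = 1 − 0.139 ≃ 0.861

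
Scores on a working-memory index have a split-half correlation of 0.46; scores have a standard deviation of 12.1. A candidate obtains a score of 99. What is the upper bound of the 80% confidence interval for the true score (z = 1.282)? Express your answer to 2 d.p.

r_full = 2·0.46 / (1 + 0.46) ≈ 0.630
SEM = 12.100×√(1 − 0.630) ≈ 7.359
Margin = 1.282 × 7.359 ≈ 9.434
Upper bound: 99 + 9.434 = 108.434

108.43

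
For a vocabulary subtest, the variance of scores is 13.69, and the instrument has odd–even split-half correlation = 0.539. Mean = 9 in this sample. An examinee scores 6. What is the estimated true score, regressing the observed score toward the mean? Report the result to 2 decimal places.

Full-length reliability (Spearman-Brown) = 2(0.539)/(1+0.539) ≈ 0.700
T̂ = r·X + (1 − r)·M = 0.700×6 + 0.300×9 ≈ 4.203 + 2.696 ≈ 6.899

6.90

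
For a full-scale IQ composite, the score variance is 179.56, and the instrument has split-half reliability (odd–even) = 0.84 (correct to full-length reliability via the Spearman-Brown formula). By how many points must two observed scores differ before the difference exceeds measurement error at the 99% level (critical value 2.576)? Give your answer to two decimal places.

14.40

SD = √179.56 ≃ 13.400
Spearman-Brown: r = 2(0.84) / (1 + 0.84) = 1.680 / 1.840 ≃ 0.913
SEM = 13.400*√(1 − 0.913) ≃ 3.951
Standard error of the difference = 3.951·√2 ≃ 5.588
Minimum reliable difference = 2.576 * SE_diff ≃ 2.576 * 5.588 ≃ 14.395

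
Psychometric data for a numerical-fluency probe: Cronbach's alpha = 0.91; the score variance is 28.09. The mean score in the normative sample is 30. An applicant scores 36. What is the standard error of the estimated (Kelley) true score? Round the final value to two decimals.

1.52

SD = √28.09 ≈ 5.300
SE_est = SD · √(r(1 − r)) = 5.300 · √0.082 ≈ 5.300 · 0.286 ≈ 1.517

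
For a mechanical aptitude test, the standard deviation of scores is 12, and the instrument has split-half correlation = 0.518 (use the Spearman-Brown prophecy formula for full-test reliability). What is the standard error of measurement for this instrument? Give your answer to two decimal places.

Spearman-Brown: r = 2(0.518) / (1 + 0.518) = 1.03600 / 1.51800 ≃ 0.68248
SEM = 12.00000 · √(1 − 0.68248) = 12.00000 · √0.31752 ≃ 12.00000 · 0.56349 ≃ 6.76190

6.76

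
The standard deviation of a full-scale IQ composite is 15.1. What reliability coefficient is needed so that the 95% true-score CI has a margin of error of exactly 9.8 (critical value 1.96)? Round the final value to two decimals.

0.89

SEM needed = half-width / z = 9.8/1.96 ≈ 5.000
r = 1 − (SEM / SD)² = 1 − (5.000 / 15.1)² ≈ 1 − 0.110 ≈ 0.890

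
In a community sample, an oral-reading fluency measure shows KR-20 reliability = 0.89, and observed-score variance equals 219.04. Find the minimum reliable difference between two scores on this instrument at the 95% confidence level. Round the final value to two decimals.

σ = 219.04^(1/2) = 14.80000
SEM = 14.80000 · √(1 − 0.89000) = 14.80000 · √0.11000 ≈ 14.80000 · 0.33166 ≈ 4.90860
Standard error of the difference = 4.90860·√2 ≈ 6.94182
Smallest detectable difference = 1.96·6.94182 ≈ 13.60596

13.61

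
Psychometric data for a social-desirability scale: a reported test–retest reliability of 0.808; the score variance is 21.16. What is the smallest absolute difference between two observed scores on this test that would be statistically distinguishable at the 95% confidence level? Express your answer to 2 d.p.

5.59

σ = 21.16^(1/2) = 4.6000
SEM = 4.6000 · √(1 − 0.8080) = 4.6000 · √0.1920 ≈ 4.6000 · 0.4382 ≈ 2.0156
Standard error of the difference = 2.0156·√2 ≈ 2.8505
Smallest detectable difference = 1.96·2.8505 ≈ 5.5870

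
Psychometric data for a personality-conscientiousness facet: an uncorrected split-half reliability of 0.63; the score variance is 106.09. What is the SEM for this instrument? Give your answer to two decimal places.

4.91

σ = 106.09^(1/2) = 10.3000
Full-length reliability (Spearman-Brown) = 2(0.63)/(1+0.63) ≈ 0.7730
SEM = 10.3000 × √(1 − 0.7730) = 10.3000 × √0.2270 ≈ 10.3000 × 0.4764 ≈ 4.9073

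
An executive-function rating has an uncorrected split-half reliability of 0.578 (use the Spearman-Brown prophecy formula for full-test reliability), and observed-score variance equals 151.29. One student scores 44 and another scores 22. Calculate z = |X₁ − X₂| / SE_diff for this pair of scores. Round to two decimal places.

2.45

SD = √151.29 ≈ 12.3000
r_full = 2·0.578 / (1 + 0.578) ≈ 0.7326
SEM = 12.3000 · √(1 − 0.7326) = 12.3000 · √0.2674 ≈ 12.3000 · 0.5171 ≈ 6.3607
SE_diff = SEM · √2 ≈ 6.3607 · 1.4142 ≈ 8.9954
z = 22 / 8.9954 ≈ 2.4457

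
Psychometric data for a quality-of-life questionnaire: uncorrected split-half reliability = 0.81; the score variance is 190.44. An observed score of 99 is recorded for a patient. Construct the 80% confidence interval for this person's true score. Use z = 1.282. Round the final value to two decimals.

SD = √190.44 ≈ 13.80000
r_full = 2·0.81 / (1 + 0.81) ≈ 0.89503
SEM = 13.80000×√(1 − 0.89503) ≈ 4.47112
Half-width = 1.282×4.47112 ≈ 5.73198
Interval: (93.26802, 104.73198)

[93.27, 104.73]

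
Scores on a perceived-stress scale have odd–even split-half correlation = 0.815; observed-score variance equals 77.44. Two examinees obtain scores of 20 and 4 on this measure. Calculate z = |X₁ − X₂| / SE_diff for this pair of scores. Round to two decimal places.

4.03

SD = √77.44 = 8.8000
Full-length reliability (Spearman-Brown) = 2(0.815)/(1+0.815) ≈ 0.8981
SEM = 8.8000 * √(1 − 0.8981) = 8.8000 * √0.1019 ≈ 8.8000 * 0.3193 ≈ 2.8095
SE_diff = √2 * SEM ≈ 3.9732
z = 16 / 3.9732 ≈ 4.0269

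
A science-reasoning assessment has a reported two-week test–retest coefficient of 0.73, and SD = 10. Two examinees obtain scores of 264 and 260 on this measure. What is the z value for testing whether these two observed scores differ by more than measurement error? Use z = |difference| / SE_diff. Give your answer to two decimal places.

0.54

SEM = 10.0000 * √(1 − 0.7300) = 10.0000 * √0.2700 ≈ 10.0000 * 0.5196 ≈ 5.1962
SE_diff = √2 * SEM ≈ 7.3485
z = 4 / 7.3485 ≈ 0.5443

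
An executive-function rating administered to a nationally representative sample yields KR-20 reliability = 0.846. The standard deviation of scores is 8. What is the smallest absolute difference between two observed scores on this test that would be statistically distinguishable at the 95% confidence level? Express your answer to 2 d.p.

8.70

SEM = 8.000 * √(1 − 0.846) = 8.000 * √0.154 ≈ 8.000 * 0.392 ≈ 3.139
Standard error of the difference = 3.139·√2 ≈ 4.440
Smallest detectable difference = 1.96*4.440 ≈ 8.702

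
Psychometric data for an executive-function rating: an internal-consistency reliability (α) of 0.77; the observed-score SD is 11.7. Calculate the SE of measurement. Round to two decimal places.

5.61

SEM = 11.700 · √(1 − 0.770) = 11.700 · √0.230 ≈ 11.700 · 0.480 ≈ 5.611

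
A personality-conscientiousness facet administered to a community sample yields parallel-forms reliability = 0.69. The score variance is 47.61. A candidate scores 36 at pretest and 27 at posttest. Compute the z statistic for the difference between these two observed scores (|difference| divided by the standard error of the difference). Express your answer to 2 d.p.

SD = √47.61 = 6.900
SEM = 6.900 * √(1 − 0.690) = 6.900 * √0.310 ≈ 6.900 * 0.557 ≈ 3.842
SE_diff = SEM * √2 ≈ 3.842 * 1.414 ≈ 5.433
z = |36 − 27| / 5.433 = 9 / 5.433 ≈ 1.657

1.66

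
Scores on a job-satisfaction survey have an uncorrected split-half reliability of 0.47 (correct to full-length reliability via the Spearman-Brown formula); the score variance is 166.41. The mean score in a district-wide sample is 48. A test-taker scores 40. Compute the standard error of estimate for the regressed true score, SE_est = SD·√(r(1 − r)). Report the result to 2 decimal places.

SD = √166.41 ≈ 12.9000
r_full = 2·0.47 / (1 + 0.47) ≈ 0.6395
SE_est = 12.9000×√(0.6395×0.3605) ≈ 6.1940

6.19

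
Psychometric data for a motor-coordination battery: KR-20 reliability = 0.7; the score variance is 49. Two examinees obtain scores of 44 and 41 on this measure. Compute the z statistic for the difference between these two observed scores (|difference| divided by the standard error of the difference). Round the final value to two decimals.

0.55

SD = √49 = 7.000
SEM = 7.000 × √(1 − 0.700) = 7.000 × √0.300 ≈ 7.000 × 0.548 ≈ 3.834
Standard error of the difference = 3.834·√2 ≈ 5.422
z = 3 / 5.422 ≈ 0.553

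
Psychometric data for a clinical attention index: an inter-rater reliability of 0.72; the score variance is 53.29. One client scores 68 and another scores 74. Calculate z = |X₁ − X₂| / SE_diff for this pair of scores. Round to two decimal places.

σ = 53.29^(1/2) = 7.3000
SEM = 7.3000×√(1 − 0.7200) ≈ 3.8628
Standard error of the difference = 3.8628·√2 ≈ 5.4628
z = |68 − 74| / 5.4628 = 6 / 5.4628 ≈ 1.0983

1.10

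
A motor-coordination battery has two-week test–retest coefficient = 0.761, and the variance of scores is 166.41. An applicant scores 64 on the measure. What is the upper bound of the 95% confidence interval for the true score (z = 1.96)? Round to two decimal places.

SD = √166.41 ≈ 12.900
SEM = 12.900×√(1 − 0.761) ≈ 6.307
1.96 × SEM ≈ 12.361
Upper limit = 64 + 12.361 ≈ 76.361

76.36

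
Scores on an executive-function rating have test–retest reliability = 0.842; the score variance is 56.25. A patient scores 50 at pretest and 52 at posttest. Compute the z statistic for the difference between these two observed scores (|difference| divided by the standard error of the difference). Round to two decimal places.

0.47

σ = 56.25^(1/2) = 7.500
SEM = 7.500·√(1 − 0.842) ≃ 2.981
Standard error of the difference = 2.981·√2 ≃ 4.216
z = |50 − 52| / 4.216 = 2 / 4.216 ≃ 0.474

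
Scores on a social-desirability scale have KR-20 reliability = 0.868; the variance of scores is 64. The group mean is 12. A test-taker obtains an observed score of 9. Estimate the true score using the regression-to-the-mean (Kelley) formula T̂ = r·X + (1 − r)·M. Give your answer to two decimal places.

T̂ = 0.868(9) + 0.132(12) ≈ 9.396

9.40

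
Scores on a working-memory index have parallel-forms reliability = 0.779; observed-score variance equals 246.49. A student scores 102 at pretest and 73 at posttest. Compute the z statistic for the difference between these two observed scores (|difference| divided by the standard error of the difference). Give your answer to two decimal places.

2.78

σ = 246.49^(1/2) = 15.700
SEM = 15.700 · √(1 − 0.779) = 15.700 · √0.221 ≈ 15.700 · 0.470 ≈ 7.381
SE_diff = √2 · SEM ≈ 10.438
z = |102 − 73| / 10.438 = 29 / 10.438 ≈ 2.778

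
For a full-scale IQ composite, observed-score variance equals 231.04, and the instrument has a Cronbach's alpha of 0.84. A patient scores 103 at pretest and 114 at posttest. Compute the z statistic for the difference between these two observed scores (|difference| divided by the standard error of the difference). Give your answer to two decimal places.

1.28

SD = √231.04 = 15.200
SEM = 15.200×√(1 − 0.840) ≈ 6.080
SE_diff = SEM × √2 ≈ 6.080 × 1.414 ≈ 8.598
z = |103 − 114| / 8.598 = 11 / 8.598 ≈ 1.279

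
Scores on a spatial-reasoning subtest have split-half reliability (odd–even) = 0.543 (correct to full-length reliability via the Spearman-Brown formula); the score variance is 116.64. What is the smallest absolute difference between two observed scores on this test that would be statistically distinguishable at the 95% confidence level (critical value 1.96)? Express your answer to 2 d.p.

16.29

SD = √116.64 = 10.8000
Full-length reliability (Spearman-Brown) = 2(0.543)/(1+0.543) ≈ 0.7038
The standard error of measurement is 10.8000*√(1 − 0.7038) ≈ 10.8000*0.5442 ≈ 5.8776.
Standard error of the difference = 5.8776·√2 ≈ 8.3122
Smallest detectable difference = 1.96*8.3122 ≈ 16.2918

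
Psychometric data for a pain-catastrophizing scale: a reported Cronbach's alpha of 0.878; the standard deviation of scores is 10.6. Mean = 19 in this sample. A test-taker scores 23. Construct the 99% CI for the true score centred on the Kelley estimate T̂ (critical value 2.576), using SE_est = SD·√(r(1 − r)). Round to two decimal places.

[13.58, 31.45]

Estimated true score = 0.878·23 + (1 − 0.878)·19 ≈ 22.512
SE_est = SD · √(r(1 − r)) = 10.600 · √0.107 ≈ 10.600 · 0.327 ≈ 3.469
CI = 22.512 ± 2.576 · 3.469 → [13.575, 31.449]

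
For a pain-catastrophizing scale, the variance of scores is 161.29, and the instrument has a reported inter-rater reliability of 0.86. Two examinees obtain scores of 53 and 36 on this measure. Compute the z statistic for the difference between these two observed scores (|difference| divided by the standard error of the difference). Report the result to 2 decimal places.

2.53

σ = 161.29^(1/2) = 12.7000
SEM = 12.7000 * √(1 − 0.8600) = 12.7000 * √0.1400 ≃ 12.7000 * 0.3742 ≃ 4.7519
SE_diff = SEM * √2 ≃ 4.7519 * 1.4142 ≃ 6.7202
z = |53 − 36| / 6.7202 = 17 / 6.7202 ≃ 2.5297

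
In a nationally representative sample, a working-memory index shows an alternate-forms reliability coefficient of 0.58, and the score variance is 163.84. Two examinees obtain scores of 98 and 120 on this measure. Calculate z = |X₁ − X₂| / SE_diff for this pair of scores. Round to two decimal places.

1.88

SD = √163.84 = 12.800
The standard error of measurement is 12.800*√(1 − 0.580) ≃ 12.800*0.648 ≃ 8.295.
Standard error of the difference = 8.295·√2 ≃ 11.731
z = 22 / 11.731 ≃ 1.875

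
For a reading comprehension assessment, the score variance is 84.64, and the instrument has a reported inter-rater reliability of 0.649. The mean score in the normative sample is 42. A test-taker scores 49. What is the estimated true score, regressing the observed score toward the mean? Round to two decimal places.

46.54

Estimated true score = 0.64900*49 + (1 − 0.64900)*42 ≃ 46.54300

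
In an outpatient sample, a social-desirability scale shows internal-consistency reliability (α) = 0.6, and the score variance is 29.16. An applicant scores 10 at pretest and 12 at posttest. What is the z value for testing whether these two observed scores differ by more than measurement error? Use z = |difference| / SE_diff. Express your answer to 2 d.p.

SD = √29.16 = 5.400
SEM = 5.400 * √(1 − 0.600) = 5.400 * √0.400 ≈ 5.400 * 0.632 ≈ 3.415
SE_diff = √2 * SEM ≈ 4.830
z = 2 / 4.830 ≈ 0.414

0.41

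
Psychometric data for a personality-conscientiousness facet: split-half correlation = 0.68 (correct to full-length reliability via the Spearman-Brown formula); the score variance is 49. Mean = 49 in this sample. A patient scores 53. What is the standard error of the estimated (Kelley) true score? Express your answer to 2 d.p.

SD = √49 = 7.00000
Full-length reliability (Spearman-Brown) = 2(0.68)/(1+0.68) ≈ 0.80952
SE_est = SD × √(r(1 − r)) = 7.00000 × √0.15420 ≈ 7.00000 × 0.39268 ≈ 2.74874

2.75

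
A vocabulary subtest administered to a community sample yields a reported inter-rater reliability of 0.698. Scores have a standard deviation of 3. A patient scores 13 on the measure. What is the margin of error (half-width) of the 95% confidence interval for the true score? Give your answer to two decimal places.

SEM = 3.0000*√(1 − 0.6980) ≈ 1.6486
1.96 * SEM ≈ 3.2313

3.23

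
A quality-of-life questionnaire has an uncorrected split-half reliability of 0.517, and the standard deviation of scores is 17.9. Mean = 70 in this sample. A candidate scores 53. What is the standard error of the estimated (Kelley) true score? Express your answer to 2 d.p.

r_full = 2·0.517 / (1 + 0.517) ≈ 0.682
SE_est = SD × √(r(1 − r)) = 17.900 × √0.217 ≈ 17.900 × 0.466 ≈ 8.339

8.34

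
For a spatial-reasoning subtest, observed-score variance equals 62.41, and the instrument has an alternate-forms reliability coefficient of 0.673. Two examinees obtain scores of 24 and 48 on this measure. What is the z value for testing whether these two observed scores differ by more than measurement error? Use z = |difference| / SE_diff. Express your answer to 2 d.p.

SD = √62.41 ≈ 7.9000
SEM = 7.9000 · √(1 − 0.6730) = 7.9000 · √0.3270 ≈ 7.9000 · 0.5718 ≈ 4.5175
SE_diff = SEM · √2 ≈ 4.5175 · 1.4142 ≈ 6.3888
z = |24 − 48| / 6.3888 = 24 / 6.3888 ≈ 3.7566

3.76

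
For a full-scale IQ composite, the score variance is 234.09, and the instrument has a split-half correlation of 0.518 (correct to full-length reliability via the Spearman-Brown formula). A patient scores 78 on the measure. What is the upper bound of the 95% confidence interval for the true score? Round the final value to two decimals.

94.90

σ = 234.09^(1/2) = 15.3000
r_full = 2·0.518 / (1 + 0.518) ≈ 0.6825
SEM = 15.3000 · √(1 − 0.6825) = 15.3000 · √0.3175 ≈ 15.3000 · 0.5635 ≈ 8.6214
Margin = 1.96 · 8.6214 ≈ 16.8980
Upper limit = 78 + 16.8980 ≈ 94.8980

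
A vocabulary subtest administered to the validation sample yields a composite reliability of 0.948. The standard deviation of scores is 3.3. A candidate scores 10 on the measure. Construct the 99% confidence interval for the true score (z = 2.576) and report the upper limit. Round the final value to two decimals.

11.94

The standard error of measurement is 3.30000·√(1 − 0.94800) ≈ 3.30000·0.22804 ≈ 0.75252.
Half-width = 2.576·0.75252 ≈ 1.93848
Upper bound: 10 + 1.93848 = 11.93848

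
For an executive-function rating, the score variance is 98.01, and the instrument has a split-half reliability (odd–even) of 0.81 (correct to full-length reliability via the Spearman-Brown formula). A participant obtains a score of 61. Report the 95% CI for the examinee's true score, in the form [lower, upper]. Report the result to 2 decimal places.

σ = 98.01^(1/2) = 9.900
Full-length reliability (Spearman-Brown) = 2(0.81)/(1+0.81) ≈ 0.895
SEM = 9.900 * √(1 − 0.895) = 9.900 * √0.105 ≈ 9.900 * 0.324 ≈ 3.208
1.96 * SEM ≈ 6.287
CI = 61 ± 6.287 → [54.713, 67.287]

[54.71, 67.29]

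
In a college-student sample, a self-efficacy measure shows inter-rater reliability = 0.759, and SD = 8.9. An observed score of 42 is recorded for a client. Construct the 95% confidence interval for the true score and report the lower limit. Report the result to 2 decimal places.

SEM = 8.9000*√(1 − 0.7590) ≈ 4.3692
Margin = 1.96 * 4.3692 ≈ 8.5636
Lower limit = 42 − 8.5636 ≈ 33.4364

33.44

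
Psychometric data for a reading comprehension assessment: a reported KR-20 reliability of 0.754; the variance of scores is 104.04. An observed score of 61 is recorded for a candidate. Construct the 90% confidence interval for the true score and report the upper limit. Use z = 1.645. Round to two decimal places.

σ = 104.04^(1/2) = 10.200
SEM = 10.200 * √(1 − 0.754) = 10.200 * √0.246 ≈ 10.200 * 0.496 ≈ 5.059
Margin = 1.645 * 5.059 ≈ 8.322
Upper limit = 61 + 8.322 ≈ 69.322

69.32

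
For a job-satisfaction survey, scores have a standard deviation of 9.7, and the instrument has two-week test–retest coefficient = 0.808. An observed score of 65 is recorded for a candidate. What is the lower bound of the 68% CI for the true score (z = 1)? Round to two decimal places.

SEM = 9.70000 × √(1 − 0.80800) = 9.70000 × √0.19200 ≈ 9.70000 × 0.43818 ≈ 4.25033
Margin = 1 × 4.25033 ≈ 4.25033
Lower bound: 65 − 4.25033 = 60.74967

60.75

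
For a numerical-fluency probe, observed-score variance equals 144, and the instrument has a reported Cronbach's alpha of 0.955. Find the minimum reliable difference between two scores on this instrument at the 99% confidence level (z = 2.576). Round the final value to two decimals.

SD = √144 = 12.000
SEM = 12.000·√(1 − 0.955) ≈ 2.546
SE_diff = SEM · √2 ≈ 2.546 · 1.414 ≈ 3.600
Minimum reliable difference = 2.576 · SE_diff ≈ 2.576 · 3.600 ≈ 9.274

9.27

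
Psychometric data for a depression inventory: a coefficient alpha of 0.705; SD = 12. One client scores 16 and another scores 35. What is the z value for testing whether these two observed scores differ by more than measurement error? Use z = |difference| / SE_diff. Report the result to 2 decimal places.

2.06

SEM = 12.0000 × √(1 − 0.7050) = 12.0000 × √0.2950 ≈ 12.0000 × 0.5431 ≈ 6.5177
SE_diff = √2 × SEM ≈ 9.2174
z = |16 − 35| / 9.2174 = 19 / 9.2174 ≈ 2.0613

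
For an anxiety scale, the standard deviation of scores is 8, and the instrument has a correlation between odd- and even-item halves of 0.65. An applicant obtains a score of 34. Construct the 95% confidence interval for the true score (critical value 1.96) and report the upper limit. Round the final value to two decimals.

r_full = 2·0.65 / (1 + 0.65) ≈ 0.7879
SEM = 8.0000 * √(1 − 0.7879) = 8.0000 * √0.2121 ≈ 8.0000 * 0.4606 ≈ 3.6845
1.96 * SEM ≈ 7.2217
Upper limit = 34 + 7.2217 ≈ 41.2217

41.22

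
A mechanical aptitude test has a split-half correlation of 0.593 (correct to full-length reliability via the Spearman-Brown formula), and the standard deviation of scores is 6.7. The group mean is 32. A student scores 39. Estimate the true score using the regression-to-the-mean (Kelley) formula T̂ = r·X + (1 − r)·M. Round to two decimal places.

37.21

r_full = 2·0.593 / (1 + 0.593) ≈ 0.745
T̂ = 0.745(39) + 0.255(32) ≈ 37.212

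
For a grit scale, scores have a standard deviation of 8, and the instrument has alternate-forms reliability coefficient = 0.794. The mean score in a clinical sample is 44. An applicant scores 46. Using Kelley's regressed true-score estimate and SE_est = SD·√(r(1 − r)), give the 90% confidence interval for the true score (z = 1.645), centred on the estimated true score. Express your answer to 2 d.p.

Estimated true score = 0.79400*46 + (1 − 0.79400)*44 ≈ 45.58800
SE_est = SD * √(r(1 − r)) = 8.00000 * √0.16356 ≈ 8.00000 * 0.40443 ≈ 3.23544
CI = 45.58800 ± 1.645 * 3.23544 → [40.26570, 50.91030]

[40.27, 50.91]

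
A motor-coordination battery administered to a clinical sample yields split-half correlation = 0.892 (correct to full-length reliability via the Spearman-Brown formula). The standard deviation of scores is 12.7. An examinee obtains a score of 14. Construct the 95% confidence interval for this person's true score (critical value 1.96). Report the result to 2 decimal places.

r_full = 2·0.892 / (1 + 0.892) ≈ 0.943
SEM = 12.700×√(1 − 0.943) ≈ 3.034
Half-width = 1.96×3.034 ≈ 5.947
CI = 14 ± 5.947 → [8.053, 19.947]

[8.05, 19.95]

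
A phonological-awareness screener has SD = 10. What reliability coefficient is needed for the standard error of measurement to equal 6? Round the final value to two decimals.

r = 1 − (SEM / SD)² = 1 − (6.0000 / 10)² ≃ 1 − 0.3600 ≃ 0.6400

0.64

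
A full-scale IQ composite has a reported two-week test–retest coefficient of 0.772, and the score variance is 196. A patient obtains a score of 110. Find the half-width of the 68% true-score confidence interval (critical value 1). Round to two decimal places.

SD = √196 = 14.0000
The standard error of measurement is 14.0000×√(1 − 0.7720) ≈ 14.0000×0.4775 ≈ 6.6849.
1 × SEM ≈ 6.6849

6.68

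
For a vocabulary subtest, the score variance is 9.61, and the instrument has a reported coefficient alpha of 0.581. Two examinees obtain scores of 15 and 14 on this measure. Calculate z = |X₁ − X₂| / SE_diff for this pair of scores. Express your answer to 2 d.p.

σ = 9.61^(1/2) = 3.100
The standard error of measurement is 3.100×√(1 − 0.581) ≈ 3.100×0.647 ≈ 2.007.
Standard error of the difference = 2.007·√2 ≈ 2.838
z = 1 / 2.838 ≈ 0.352

0.35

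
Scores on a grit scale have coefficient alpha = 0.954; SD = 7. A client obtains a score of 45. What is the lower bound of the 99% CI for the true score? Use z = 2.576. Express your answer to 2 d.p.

The standard error of measurement is 7.0000×√(1 − 0.9540) ≈ 7.0000×0.2145 ≈ 1.5013.
2.576 × SEM ≈ 3.8674
Lower bound: 45 − 3.8674 = 41.1326

41.13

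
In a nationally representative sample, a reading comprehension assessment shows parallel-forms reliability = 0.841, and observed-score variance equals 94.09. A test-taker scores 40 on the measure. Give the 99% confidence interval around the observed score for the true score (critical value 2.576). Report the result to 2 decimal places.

[30.04, 49.96]

SD = √94.09 ≈ 9.7000
SEM = 9.7000 · √(1 − 0.8410) = 9.7000 · √0.1590 ≈ 9.7000 · 0.3987 ≈ 3.8679
Margin = 2.576 · 3.8679 ≈ 9.9636
99% CI: 40 ± 9.9636 = [30.0364, 49.9636]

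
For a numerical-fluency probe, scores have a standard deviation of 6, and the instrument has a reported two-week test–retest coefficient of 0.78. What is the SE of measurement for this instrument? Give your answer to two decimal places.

SEM = 6.000 · √(1 − 0.780) = 6.000 · √0.220 ≈ 6.000 · 0.469 ≈ 2.814

2.81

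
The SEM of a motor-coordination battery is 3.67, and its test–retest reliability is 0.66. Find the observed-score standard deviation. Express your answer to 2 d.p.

6.29

SD = SEM / √(1 − r) = 3.67 / √0.3400 ≈ 3.67 / 0.5831 ≈ 6.2940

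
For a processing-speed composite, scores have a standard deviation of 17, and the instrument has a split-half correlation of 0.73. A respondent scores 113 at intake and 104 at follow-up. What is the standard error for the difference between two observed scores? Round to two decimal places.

Full-length reliability (Spearman-Brown) = 2(0.73)/(1+0.73) ≃ 0.844
SEM = 17.000·√(1 − 0.844) ≃ 6.716
SE_diff = SEM · √2 ≃ 6.716 · 1.414 ≃ 9.498

9.50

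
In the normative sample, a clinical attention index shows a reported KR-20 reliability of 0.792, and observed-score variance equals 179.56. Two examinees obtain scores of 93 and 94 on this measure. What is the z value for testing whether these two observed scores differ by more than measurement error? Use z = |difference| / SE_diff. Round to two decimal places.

0.12

SD = √179.56 = 13.4000
SEM = 13.4000 * √(1 − 0.7920) = 13.4000 * √0.2080 ≃ 13.4000 * 0.4561 ≃ 6.1113
Standard error of the difference = 6.1113·√2 ≃ 8.6427
z = 1 / 8.6427 ≃ 0.1157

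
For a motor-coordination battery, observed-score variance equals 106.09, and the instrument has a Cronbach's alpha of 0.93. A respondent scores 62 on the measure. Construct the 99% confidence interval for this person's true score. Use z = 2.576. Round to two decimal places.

[54.98, 69.02]

σ = 106.09^(1/2) = 10.300
SEM = 10.300 × √(1 − 0.930) = 10.300 × √0.070 ≈ 10.300 × 0.265 ≈ 2.725
Half-width = 2.576×2.725 ≈ 7.020
99% CI: 62 ± 7.020 = [54.980, 69.020]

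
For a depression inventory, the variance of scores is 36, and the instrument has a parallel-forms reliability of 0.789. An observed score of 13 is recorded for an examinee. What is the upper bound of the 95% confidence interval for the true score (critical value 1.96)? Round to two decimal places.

SD = √36 = 6.00000
SEM = 6.00000×√(1 − 0.78900) ≃ 2.75608
Margin = 1.96 × 2.75608 ≃ 5.40192
Upper bound: 13 + 5.40192 = 18.40192

18.40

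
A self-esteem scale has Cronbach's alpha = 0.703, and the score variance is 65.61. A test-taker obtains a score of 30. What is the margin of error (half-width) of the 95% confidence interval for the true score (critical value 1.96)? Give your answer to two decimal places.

8.65

σ = 65.61^(1/2) = 8.100
SEM = 8.100 * √(1 − 0.703) = 8.100 * √0.297 ≈ 8.100 * 0.545 ≈ 4.414
1.96 * SEM ≈ 8.652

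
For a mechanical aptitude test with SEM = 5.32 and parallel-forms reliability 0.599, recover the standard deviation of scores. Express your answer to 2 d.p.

8.40

SD = SEM / √(1 − r) = 5.32 / √0.401 ≈ 5.32 / 0.633 ≈ 8.401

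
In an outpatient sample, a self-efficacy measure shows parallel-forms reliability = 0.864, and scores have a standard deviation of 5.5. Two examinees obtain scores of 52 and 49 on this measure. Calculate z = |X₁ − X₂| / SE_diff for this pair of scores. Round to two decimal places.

SEM = 5.5000*√(1 − 0.8640) ≈ 2.0283
SE_diff = √2 * SEM ≈ 2.8684
z = 3 / 2.8684 ≈ 1.0459

1.05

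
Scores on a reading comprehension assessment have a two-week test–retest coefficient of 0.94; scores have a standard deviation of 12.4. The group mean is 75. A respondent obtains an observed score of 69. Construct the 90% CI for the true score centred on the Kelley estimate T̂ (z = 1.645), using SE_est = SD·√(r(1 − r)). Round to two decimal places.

T̂ = r·X + (1 − r)·M = 0.9400*69 + 0.0600*75 = 64.8600 + 4.5000 ≈ 69.3600
SE_est = 12.4000*√(0.9400*0.0600) ≈ 2.9448
CI = 69.3600 ± 1.645 * 2.9448 → [64.5157, 74.2043]

[64.52, 74.20]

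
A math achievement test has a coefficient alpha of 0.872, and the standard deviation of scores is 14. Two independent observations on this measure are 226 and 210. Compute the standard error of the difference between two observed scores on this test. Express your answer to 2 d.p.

7.08

SEM = 14.000 × √(1 − 0.872) = 14.000 × √0.128 ≃ 14.000 × 0.358 ≃ 5.009
SE_diff = SEM × √2 ≃ 5.009 × 1.414 ≃ 7.084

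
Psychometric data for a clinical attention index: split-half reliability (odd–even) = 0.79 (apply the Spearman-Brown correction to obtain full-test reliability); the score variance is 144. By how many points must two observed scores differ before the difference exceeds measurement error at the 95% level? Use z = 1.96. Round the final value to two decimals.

11.39

SD = √144 = 12.0000
r_full = 2·0.79 / (1 + 0.79) ≈ 0.8827
SEM = 12.0000 × √(1 − 0.8827) = 12.0000 × √0.1173 ≈ 12.0000 × 0.3425 ≈ 4.1102
SE_diff = √2 × SEM ≈ 5.8127
Minimum reliable difference = 1.96 × SE_diff ≈ 1.96 × 5.8127 ≈ 11.3929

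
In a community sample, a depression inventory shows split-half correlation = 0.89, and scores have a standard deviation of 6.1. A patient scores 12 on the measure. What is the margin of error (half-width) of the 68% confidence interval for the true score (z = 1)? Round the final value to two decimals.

1.47

r_full = 2·0.89 / (1 + 0.89) ≃ 0.9418
SEM = 6.1000 · √(1 − 0.9418) = 6.1000 · √0.0582 ≃ 6.1000 · 0.2412 ≃ 1.4716
Half-width = 1·1.4716 ≃ 1.4716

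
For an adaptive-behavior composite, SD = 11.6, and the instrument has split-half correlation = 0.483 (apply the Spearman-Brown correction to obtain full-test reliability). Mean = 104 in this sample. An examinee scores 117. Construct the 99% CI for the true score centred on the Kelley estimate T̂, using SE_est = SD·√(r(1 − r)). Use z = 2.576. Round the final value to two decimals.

Spearman-Brown: r = 2(0.483) / (1 + 0.483) = 0.9660 / 1.4830 ≈ 0.6514
Estimated true score = 0.6514·117 + (1 − 0.6514)·104 ≈ 112.4680
SE_est = 11.6000·√(0.6514·0.3486) ≈ 5.5278
CI = 112.4680 ± 2.576 · 5.5278 → [98.2284, 126.7075]

[98.23, 126.71]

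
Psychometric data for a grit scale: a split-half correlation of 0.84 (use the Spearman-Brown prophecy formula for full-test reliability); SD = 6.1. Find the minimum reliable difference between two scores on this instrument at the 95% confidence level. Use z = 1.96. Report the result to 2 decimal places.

Spearman-Brown: r = 2(0.84) / (1 + 0.84) = 1.6800 / 1.8400 ≃ 0.9130
SEM = 6.1000 · √(1 − 0.9130) = 6.1000 · √0.0870 ≃ 6.1000 · 0.2949 ≃ 1.7988
SE_diff = √2 · SEM ≃ 2.5439
Minimum reliable difference = 1.96 · SE_diff ≃ 1.96 · 2.5439 ≃ 4.9860

4.99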